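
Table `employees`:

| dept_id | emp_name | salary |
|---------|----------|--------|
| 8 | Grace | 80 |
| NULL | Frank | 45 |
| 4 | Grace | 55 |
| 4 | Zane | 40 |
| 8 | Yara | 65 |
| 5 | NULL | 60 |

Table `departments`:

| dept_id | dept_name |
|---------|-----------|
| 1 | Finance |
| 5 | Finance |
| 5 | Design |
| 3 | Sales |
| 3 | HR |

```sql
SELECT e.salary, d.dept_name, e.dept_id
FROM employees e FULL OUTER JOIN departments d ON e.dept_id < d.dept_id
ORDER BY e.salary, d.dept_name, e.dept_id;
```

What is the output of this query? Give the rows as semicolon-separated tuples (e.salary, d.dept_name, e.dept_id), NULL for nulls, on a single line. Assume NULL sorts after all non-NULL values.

(40, Design, 4); (40, Finance, 4); (45, NULL, NULL); (55, Design, 4); (55, Finance, 4); (60, NULL, 5); (65, NULL, 8); (80, NULL, 8); (NULL, Finance, NULL); (NULL, HR, NULL); (NULL, Sales, NULL)

FULL OUTER JOIN keeps every row from both sides; unmatched rows get NULL for the other side's columns.
Matching on e.dept_id < d.dept_id. A NULL in a compared column never satisfies the condition.
- dept_id=8: no d row matches, row kept with d columns NULL.
- dept_id=NULL: no d row matches, row kept with d columns NULL.
- dept_id=4: 2 matching d row(s), so 2 row(s) emitted.
- dept_id=4: 2 matching d row(s), so 2 row(s) emitted.
- dept_id=8: no d row matches, row kept with d columns NULL.
- dept_id=5: no d row matches, row kept with d columns NULL.
- 3 d row(s) had no e match → kept, e columns NULL.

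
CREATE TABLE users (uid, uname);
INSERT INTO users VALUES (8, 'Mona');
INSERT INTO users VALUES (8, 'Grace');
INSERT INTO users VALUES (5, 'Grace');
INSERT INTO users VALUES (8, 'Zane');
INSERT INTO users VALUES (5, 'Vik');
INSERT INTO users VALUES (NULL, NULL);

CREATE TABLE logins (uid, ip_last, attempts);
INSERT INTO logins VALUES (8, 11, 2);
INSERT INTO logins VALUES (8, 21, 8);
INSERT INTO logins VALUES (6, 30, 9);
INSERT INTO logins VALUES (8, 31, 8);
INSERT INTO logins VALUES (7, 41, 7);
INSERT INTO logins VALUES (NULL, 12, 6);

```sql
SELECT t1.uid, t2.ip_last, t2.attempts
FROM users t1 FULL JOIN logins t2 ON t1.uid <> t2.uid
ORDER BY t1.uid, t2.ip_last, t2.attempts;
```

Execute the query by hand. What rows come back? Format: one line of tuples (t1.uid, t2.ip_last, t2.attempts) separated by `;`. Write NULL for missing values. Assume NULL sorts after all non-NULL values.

(5, 11, 2); (5, 11, 2); (5, 21, 8); (5, 21, 8); (5, 30, 9); (5, 30, 9); (5, 31, 8); (5, 31, 8); (5, 41, 7); (5, 41, 7); (8, 30, 9); (8, 30, 9); (8, 30, 9); (8, 41, 7); (8, 41, 7); (8, 41, 7); (NULL, 12, 6); (NULL, NULL, NULL)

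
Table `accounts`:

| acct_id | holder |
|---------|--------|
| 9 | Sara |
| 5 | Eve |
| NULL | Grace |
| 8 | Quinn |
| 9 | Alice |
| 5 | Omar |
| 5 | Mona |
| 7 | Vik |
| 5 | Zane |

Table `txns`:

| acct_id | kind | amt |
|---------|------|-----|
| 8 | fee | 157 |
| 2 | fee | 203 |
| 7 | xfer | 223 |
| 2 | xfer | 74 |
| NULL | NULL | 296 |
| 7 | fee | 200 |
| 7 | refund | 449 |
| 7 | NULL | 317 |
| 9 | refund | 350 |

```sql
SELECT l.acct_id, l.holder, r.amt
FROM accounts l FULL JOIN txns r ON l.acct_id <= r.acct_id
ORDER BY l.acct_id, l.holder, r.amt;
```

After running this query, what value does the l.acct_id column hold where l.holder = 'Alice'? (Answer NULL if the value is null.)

FULL OUTER JOIN keeps every row from both sides; unmatched rows get NULL for the other side's columns.
Matching on l.acct_id <= r.acct_id. A NULL in a compared column never satisfies the condition.
Matched pairs: 34; unmatched l rows kept: 1; unmatched r rows kept: 3.

9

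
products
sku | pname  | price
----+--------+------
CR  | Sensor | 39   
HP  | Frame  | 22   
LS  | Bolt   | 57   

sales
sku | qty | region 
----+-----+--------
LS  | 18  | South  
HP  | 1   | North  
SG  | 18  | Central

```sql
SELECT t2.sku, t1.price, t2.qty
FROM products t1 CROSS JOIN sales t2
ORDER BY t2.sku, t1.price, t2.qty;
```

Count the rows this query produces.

9

CROSS JOIN pairs every row of `products` with every row of `sales`: 3 × 3 = 9 rows.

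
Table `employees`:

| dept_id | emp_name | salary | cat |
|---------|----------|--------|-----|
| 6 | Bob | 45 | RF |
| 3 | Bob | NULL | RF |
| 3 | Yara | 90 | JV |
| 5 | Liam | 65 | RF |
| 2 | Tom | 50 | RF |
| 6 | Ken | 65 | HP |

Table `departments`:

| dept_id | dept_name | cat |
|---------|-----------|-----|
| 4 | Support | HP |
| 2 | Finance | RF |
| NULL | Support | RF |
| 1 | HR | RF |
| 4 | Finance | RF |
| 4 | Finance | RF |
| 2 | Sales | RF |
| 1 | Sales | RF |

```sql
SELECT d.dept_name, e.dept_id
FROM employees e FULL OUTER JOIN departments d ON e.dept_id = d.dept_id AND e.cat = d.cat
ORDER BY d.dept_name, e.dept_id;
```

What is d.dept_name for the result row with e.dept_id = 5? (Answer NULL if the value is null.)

NULL

FULL OUTER JOIN keeps every row from both sides; unmatched rows get NULL for the other side's columns.
Matching on e.dept_id = d.dept_id AND e.cat = d.cat. A NULL in a compared column never satisfies the condition.
Matched pairs: 2; unmatched e rows kept: 5; unmatched d rows kept: 6.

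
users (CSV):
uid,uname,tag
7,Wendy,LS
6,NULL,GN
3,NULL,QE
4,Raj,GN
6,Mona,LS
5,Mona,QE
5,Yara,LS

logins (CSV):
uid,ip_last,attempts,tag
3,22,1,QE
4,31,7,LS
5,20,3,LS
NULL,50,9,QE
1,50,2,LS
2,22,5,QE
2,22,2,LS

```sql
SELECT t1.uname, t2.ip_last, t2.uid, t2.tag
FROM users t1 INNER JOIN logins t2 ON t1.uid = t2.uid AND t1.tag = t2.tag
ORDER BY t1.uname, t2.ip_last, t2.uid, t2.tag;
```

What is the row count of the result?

2

INNER JOIN keeps only pairs where the ON condition holds.
Matching on t1.uid = t2.uid AND t1.tag = t2.tag. A NULL in a compared column never satisfies the condition.
Matched pairs: 2.
Total: 2 rows.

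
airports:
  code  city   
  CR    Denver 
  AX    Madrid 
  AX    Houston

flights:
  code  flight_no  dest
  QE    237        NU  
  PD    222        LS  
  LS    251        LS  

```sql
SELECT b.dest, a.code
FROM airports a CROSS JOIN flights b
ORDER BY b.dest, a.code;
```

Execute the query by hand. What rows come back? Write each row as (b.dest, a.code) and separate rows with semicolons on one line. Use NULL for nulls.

CROSS JOIN pairs every row of `airports` with every row of `flights`: 3 × 3 = 9 rows.
After projecting and ordering:
b.dest | a.code
LS | AX
LS | AX
LS | AX
LS | AX
LS | CR
LS | CR
NU | AX
NU | AX
NU | CR

(LS, AX); (LS, AX); (LS, AX); (LS, AX); (LS, CR); (LS, CR); (NU, AX); (NU, AX); (NU, CR)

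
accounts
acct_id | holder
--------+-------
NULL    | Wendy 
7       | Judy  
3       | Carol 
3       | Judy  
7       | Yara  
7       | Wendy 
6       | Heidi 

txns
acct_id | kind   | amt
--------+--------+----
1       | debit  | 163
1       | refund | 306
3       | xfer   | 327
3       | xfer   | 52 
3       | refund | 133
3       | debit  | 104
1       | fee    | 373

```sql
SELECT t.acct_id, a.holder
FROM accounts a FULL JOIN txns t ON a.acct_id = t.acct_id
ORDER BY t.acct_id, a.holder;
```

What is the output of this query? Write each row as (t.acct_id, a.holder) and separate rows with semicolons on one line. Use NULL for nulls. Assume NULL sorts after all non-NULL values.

FULL OUTER JOIN keeps every row from both sides; unmatched rows get NULL for the other side's columns.
Matching on a.acct_id = t.acct_id. A NULL in a compared column never satisfies the condition.
Matched pairs: 8; unmatched a rows kept: 5; unmatched t rows kept: 3.

(1, NULL); (1, NULL); (1, NULL); (3, Carol); (3, Carol); (3, Carol); (3, Carol); (3, Judy); (3, Judy); (3, Judy); (3, Judy); (NULL, Heidi); (NULL, Judy); (NULL, Wendy); (NULL, Wendy); (NULL, Yara)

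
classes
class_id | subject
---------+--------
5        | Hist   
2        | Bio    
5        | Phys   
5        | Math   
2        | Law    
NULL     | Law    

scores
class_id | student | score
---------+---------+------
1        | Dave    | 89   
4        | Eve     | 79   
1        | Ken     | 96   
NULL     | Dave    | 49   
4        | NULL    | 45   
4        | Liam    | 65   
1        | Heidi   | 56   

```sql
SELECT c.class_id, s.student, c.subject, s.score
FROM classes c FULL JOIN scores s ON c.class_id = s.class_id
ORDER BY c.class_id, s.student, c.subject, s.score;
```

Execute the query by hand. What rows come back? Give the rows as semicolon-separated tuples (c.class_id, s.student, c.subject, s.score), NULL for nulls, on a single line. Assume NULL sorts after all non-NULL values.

(2, NULL, Bio, NULL); (2, NULL, Law, NULL); (5, NULL, Hist, NULL); (5, NULL, Math, NULL); (5, NULL, Phys, NULL); (NULL, Dave, NULL, 49); (NULL, Dave, NULL, 89); (NULL, Eve, NULL, 79); (NULL, Heidi, NULL, 56); (NULL, Ken, NULL, 96); (NULL, Liam, NULL, 65); (NULL, NULL, Law, NULL); (NULL, NULL, NULL, 45)

FULL OUTER JOIN keeps every row from both sides; unmatched rows get NULL for the other side's columns.
Matching on c.class_id = s.class_id. A NULL in a compared column never satisfies the condition.
- c[0] class_id=5 → no match; kept with NULLs on the s side.
- c[1] class_id=2 → no match; kept with NULLs on the s side.
- c[2] class_id=5 → no match; kept with NULLs on the s side.
- c[3] class_id=5 → no match; kept with NULLs on the s side.
- c[4] class_id=2 → no match; kept with NULLs on the s side.
- c[5] class_id=NULL → no match; kept with NULLs on the s side.
- 7 s row(s) had no c match → kept, c columns NULL.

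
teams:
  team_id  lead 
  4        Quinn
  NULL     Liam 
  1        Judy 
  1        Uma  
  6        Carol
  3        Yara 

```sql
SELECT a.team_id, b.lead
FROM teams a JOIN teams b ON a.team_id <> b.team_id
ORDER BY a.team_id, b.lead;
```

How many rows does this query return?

18

INNER JOIN keeps only pairs where the ON condition holds.
Matching on a.team_id <> b.team_id. A NULL in a compared column never satisfies the condition.
Matched pairs: 18.
Total: 18 rows.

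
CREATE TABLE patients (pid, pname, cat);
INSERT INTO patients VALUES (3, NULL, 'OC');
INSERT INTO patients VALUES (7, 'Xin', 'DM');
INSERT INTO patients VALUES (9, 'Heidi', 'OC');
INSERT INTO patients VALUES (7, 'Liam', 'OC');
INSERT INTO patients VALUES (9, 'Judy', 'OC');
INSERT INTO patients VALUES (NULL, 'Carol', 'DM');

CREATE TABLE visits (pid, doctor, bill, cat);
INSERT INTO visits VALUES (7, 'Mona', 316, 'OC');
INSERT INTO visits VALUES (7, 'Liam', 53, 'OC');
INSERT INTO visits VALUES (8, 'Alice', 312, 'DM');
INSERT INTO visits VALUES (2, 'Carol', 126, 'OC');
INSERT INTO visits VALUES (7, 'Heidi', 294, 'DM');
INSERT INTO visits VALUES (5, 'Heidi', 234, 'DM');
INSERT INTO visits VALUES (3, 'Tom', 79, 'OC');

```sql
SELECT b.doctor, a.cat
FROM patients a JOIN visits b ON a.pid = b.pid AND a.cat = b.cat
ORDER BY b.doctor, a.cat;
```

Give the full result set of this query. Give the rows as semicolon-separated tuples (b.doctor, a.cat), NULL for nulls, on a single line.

(Heidi, DM); (Liam, OC); (Mona, OC); (Tom, OC)

INNER JOIN keeps only pairs where the ON condition holds.
Matching on a.pid = b.pid AND a.cat = b.cat. A NULL in a compared column never satisfies the condition.
Matched pairs: 4.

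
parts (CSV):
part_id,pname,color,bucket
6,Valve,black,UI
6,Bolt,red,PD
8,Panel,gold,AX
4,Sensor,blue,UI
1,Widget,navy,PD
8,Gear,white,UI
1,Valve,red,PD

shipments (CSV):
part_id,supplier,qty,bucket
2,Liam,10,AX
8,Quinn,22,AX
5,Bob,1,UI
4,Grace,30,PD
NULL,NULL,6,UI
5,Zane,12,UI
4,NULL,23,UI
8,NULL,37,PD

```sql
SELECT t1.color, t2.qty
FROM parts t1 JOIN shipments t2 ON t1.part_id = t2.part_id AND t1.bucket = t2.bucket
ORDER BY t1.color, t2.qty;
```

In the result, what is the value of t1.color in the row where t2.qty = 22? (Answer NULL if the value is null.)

gold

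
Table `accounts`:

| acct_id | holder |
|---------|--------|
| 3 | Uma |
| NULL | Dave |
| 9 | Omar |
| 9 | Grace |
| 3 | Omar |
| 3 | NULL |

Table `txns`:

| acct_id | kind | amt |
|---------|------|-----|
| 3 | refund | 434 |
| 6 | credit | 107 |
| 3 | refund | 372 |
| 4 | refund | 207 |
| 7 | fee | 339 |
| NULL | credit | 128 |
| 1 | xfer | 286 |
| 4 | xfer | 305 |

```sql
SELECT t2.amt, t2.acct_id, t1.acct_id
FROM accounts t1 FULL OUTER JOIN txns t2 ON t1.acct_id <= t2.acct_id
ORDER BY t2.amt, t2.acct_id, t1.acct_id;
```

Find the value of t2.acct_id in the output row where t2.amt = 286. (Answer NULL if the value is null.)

1

FULL OUTER JOIN keeps every row from both sides; unmatched rows get NULL for the other side's columns.
Matching on t1.acct_id <= t2.acct_id. A NULL in a compared column never satisfies the condition.
- t1[0] acct_id=3 → 6 match(es) in t2 → 6 row(s).
- t1[1] acct_id=NULL → no match; kept with NULLs on the t2 side.
- t1[2] acct_id=9 → no match; kept with NULLs on the t2 side.
- t1[3] acct_id=9 → no match; kept with NULLs on the t2 side.
- t1[4] acct_id=3 → 6 match(es) in t2 → 6 row(s).
- t1[5] acct_id=3 → 6 match(es) in t2 → 6 row(s).
- 2 row(s) from t2 found no t1 partner → padded with NULL.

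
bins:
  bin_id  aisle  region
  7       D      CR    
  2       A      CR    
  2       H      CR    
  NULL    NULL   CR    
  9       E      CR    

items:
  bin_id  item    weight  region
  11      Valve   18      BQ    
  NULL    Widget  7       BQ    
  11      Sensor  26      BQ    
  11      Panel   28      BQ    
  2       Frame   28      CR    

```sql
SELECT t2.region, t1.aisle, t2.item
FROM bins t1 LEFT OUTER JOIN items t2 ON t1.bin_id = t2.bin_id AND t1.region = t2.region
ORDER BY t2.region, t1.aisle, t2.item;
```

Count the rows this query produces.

LEFT JOIN keeps every row from `bins`; unmatched rows get NULL for `items`'s columns.
Matching on t1.bin_id = t2.bin_id AND t1.region = t2.region. A NULL in a compared column never satisfies the condition.
Matched pairs: 2; unmatched t1 rows kept: 3.
Total: 2 matched + 3 padded = 5 rows.

5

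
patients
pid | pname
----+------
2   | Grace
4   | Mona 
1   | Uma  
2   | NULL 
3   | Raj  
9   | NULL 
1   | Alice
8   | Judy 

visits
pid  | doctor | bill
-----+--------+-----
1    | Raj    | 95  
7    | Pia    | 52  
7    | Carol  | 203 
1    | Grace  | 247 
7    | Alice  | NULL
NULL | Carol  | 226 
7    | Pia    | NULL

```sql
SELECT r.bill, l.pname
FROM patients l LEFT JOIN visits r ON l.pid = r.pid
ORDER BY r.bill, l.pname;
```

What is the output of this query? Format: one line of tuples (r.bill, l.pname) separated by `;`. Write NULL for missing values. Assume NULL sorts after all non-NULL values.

(95, Alice); (95, Uma); (247, Alice); (247, Uma); (NULL, Grace); (NULL, Judy); (NULL, Mona); (NULL, Raj); (NULL, NULL); (NULL, NULL)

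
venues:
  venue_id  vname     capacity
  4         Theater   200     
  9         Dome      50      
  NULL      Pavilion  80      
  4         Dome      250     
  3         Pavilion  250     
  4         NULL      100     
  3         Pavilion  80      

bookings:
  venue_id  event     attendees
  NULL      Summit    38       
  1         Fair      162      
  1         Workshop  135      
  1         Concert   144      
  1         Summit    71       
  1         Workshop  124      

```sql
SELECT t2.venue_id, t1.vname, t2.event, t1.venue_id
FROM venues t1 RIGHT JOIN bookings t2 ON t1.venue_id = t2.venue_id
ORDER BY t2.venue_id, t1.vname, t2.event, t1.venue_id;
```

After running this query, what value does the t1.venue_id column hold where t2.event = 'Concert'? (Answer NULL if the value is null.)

NULL

RIGHT JOIN keeps every row from `bookings`; unmatched rows get NULL for `venues`'s columns.
Matching on t1.venue_id = t2.venue_id. A NULL in a compared column never satisfies the condition.
- t1 (venue_id=4) has no partner in t2.
- t1 (venue_id=9) has no partner in t2.
- t1 (venue_id=NULL) has no partner in t2.
- t1 (venue_id=4) has no partner in t2.
- t1 (venue_id=3) has no partner in t2.
- t1 (venue_id=4) has no partner in t2.
- t1 (venue_id=3) has no partner in t2.
- plus 6 unmatched t2 row(s), each kept with NULL t1 columns.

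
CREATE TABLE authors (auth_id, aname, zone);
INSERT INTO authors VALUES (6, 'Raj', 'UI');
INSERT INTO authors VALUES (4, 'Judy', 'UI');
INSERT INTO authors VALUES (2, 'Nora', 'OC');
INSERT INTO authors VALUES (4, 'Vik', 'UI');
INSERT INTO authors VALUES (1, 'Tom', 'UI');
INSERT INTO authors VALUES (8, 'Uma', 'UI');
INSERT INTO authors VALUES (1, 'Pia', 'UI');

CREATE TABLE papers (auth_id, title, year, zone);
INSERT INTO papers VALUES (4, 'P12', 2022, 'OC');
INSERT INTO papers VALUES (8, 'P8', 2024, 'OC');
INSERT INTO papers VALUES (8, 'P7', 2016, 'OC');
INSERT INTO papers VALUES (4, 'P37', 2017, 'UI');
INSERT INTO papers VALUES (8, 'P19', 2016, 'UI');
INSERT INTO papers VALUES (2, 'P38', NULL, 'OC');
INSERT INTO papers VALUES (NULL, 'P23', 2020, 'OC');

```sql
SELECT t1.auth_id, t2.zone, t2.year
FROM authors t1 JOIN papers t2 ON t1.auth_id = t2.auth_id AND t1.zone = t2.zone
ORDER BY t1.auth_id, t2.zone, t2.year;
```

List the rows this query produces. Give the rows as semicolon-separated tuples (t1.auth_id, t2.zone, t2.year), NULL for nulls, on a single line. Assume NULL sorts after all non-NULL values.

INNER JOIN keeps only pairs where the ON condition holds.
Matching on t1.auth_id = t2.auth_id AND t1.zone = t2.zone. A NULL in a compared column never satisfies the condition.
- auth_id=6, zone=UI: no matching t2 row, dropped.
- auth_id=4, zone=UI: 1 matching t2 row(s), so 1 row(s) emitted.
- auth_id=2, zone=OC: 1 matching t2 row(s), so 1 row(s) emitted.
- auth_id=4, zone=UI: 1 matching t2 row(s), so 1 row(s) emitted.
- auth_id=1, zone=UI: no matching t2 row, dropped.
- auth_id=8, zone=UI: 1 matching t2 row(s), so 1 row(s) emitted.
- auth_id=1, zone=UI: no matching t2 row, dropped.
After projecting and ordering:
t1.auth_id | t2.zone | t2.year
2 | OC | NULL
4 | UI | 2017
4 | UI | 2017
8 | UI | 2016

(2, OC, NULL); (4, UI, 2017); (4, UI, 2017); (8, UI, 2016)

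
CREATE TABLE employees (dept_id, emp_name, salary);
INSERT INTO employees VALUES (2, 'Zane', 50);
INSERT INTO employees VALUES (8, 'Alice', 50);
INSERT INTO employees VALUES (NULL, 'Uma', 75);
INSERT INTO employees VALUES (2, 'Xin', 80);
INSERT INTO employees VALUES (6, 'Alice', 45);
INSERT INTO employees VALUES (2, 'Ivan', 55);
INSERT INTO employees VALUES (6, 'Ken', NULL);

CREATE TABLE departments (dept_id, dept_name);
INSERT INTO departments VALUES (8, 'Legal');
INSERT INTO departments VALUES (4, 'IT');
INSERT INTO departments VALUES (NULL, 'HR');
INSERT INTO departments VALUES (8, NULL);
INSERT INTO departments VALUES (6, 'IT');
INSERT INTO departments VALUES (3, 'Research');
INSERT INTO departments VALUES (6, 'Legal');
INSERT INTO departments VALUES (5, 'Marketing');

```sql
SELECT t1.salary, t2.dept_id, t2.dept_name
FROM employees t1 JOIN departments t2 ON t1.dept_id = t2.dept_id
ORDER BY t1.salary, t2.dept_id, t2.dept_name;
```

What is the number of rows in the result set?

6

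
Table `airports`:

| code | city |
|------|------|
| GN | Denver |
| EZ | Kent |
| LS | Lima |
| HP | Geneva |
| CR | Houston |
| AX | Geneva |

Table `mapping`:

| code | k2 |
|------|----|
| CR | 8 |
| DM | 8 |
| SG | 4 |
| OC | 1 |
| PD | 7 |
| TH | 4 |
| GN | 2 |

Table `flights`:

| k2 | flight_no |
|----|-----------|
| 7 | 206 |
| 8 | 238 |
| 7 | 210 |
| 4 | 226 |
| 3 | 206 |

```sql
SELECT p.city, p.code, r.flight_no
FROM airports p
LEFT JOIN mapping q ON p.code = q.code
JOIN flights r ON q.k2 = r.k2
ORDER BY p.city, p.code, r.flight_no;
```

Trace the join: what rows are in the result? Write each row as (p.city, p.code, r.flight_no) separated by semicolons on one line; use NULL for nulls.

(Houston, CR, 238)

Step 1 — p LEFT JOIN q on code → 6 row(s).
Then INNER JOIN `flights r` on k2: keep only rows whose q.k2 appears in r.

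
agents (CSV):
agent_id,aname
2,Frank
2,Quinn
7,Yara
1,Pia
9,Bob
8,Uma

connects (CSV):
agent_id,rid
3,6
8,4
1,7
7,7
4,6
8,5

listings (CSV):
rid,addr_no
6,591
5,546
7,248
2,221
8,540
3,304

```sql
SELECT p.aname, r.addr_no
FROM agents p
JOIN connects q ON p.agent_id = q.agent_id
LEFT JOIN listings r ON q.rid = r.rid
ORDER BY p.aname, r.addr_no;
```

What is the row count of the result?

4

Joins associate left-to-right: agents INNER JOIN connects on agent_id gives 4 intermediate row(s).
Then LEFT JOIN `listings r` on rid: each of those 4 rows is kept; rows whose q.rid has no match in r get NULL for r's columns.
Result: 4 row(s).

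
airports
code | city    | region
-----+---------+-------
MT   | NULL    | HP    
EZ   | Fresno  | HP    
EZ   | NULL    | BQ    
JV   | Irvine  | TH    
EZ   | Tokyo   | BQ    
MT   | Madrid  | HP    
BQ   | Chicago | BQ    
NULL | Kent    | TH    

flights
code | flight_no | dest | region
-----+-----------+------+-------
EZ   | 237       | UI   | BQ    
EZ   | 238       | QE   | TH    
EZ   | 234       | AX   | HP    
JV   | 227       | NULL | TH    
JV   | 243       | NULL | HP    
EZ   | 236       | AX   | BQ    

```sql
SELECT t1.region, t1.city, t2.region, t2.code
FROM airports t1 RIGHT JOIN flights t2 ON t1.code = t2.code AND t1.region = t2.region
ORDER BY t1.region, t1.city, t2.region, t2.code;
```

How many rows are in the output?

8

RIGHT JOIN keeps every row from `flights`; unmatched rows get NULL for `airports`'s columns.
Matching on t1.code = t2.code AND t1.region = t2.region. A NULL in a compared column never satisfies the condition.
Matched pairs: 6; unmatched t2 rows kept: 2.
Total: 6 matched + 2 padded = 8 rows.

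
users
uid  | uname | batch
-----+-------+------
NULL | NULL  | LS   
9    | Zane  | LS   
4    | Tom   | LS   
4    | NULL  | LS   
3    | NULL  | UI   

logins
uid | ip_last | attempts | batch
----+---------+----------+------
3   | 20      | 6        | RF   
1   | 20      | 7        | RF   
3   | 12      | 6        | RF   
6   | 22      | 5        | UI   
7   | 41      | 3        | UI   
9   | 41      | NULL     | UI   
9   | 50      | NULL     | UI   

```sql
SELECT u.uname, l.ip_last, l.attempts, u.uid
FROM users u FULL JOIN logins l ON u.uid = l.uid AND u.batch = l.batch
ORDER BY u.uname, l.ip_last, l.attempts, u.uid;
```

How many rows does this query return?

12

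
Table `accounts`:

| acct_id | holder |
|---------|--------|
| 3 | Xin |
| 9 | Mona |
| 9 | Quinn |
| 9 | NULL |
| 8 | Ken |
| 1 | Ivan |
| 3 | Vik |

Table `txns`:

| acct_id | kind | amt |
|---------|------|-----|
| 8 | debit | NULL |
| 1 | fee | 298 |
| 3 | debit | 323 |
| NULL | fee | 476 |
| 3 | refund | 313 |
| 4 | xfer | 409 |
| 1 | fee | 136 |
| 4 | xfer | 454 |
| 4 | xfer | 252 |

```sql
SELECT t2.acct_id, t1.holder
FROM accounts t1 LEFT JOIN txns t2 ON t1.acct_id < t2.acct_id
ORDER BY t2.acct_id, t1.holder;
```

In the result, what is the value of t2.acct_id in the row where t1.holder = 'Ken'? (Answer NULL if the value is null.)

NULL

LEFT JOIN keeps every row from `accounts`; unmatched rows get NULL for `txns`'s columns.
Matching on t1.acct_id < t2.acct_id. A NULL in a compared column never satisfies the condition.
- t1 row (acct_id=3): matches 4 t2 row(s) → 4 output row(s).
- t1 row (acct_id=9): no match → kept, t2 columns NULL.
- t1 row (acct_id=9): no match → kept, t2 columns NULL.
- t1 row (acct_id=9): no match → kept, t2 columns NULL.
- t1 row (acct_id=8): no match → kept, t2 columns NULL.
- t1 row (acct_id=1): matches 6 t2 row(s) → 6 output row(s).
- t1 row (acct_id=3): matches 4 t2 row(s) → 4 output row(s).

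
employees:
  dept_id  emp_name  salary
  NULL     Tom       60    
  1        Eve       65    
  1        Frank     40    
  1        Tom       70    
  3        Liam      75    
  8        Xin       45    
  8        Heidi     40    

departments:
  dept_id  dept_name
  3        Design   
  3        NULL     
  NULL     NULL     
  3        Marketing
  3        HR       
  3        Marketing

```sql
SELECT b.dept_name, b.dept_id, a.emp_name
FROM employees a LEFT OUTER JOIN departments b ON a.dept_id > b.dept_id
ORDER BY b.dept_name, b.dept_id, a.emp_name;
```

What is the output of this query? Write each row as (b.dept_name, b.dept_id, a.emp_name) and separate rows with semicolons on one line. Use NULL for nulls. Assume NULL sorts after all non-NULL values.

LEFT JOIN keeps every row from `employees`; unmatched rows get NULL for `departments`'s columns.
Matching on a.dept_id > b.dept_id. A NULL in a compared column never satisfies the condition.
- a[0] dept_id=NULL → no match; kept with NULLs on the b side.
- a[1] dept_id=1 → no match; kept with NULLs on the b side.
- a[2] dept_id=1 → no match; kept with NULLs on the b side.
- a[3] dept_id=1 → no match; kept with NULLs on the b side.
- a[4] dept_id=3 → no match; kept with NULLs on the b side.
- a[5] dept_id=8 → 5 match(es) in b → 5 row(s).
- a[6] dept_id=8 → 5 match(es) in b → 5 row(s).

(Design, 3, Heidi); (Design, 3, Xin); (HR, 3, Heidi); (HR, 3, Xin); (Marketing, 3, Heidi); (Marketing, 3, Heidi); (Marketing, 3, Xin); (Marketing, 3, Xin); (NULL, 3, Heidi); (NULL, 3, Xin); (NULL, NULL, Eve); (NULL, NULL, Frank); (NULL, NULL, Liam); (NULL, NULL, Tom); (NULL, NULL, Tom)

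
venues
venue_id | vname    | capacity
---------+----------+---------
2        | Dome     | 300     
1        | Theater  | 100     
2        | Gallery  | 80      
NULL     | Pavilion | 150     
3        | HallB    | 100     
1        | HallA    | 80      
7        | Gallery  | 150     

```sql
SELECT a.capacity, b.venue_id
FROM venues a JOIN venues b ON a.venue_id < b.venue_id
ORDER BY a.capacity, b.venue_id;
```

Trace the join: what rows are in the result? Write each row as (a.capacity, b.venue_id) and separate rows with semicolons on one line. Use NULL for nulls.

(80, 2); (80, 2); (80, 3); (80, 3); (80, 7); (80, 7); (100, 2); (100, 2); (100, 3); (100, 7); (100, 7); (300, 3); (300, 7)

INNER JOIN keeps only pairs where the ON condition holds.
Matching on a.venue_id < b.venue_id. A NULL in a compared column never satisfies the condition.
- a row (venue_id=2): matches 2 b row(s) → 2 output row(s).
- a row (venue_id=1): matches 4 b row(s) → 4 output row(s).
- a row (venue_id=2): matches 2 b row(s) → 2 output row(s).
- a row (venue_id=NULL): no match → dropped.
- a row (venue_id=3): matches 1 b row(s) → 1 output row(s).
- a row (venue_id=1): matches 4 b row(s) → 4 output row(s).
- a row (venue_id=7): no match → dropped.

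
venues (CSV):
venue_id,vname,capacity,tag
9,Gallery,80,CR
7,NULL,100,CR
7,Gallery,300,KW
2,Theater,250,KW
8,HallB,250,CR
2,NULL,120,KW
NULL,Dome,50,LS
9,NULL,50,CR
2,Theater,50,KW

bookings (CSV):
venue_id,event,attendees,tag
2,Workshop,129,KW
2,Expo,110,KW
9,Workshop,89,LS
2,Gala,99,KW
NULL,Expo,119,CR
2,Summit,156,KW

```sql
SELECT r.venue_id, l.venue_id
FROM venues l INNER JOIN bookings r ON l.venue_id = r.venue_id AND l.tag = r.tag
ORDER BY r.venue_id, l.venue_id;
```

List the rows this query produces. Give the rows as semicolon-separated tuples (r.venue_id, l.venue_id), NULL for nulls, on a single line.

(2, 2); (2, 2); (2, 2); (2, 2); (2, 2); (2, 2); (2, 2); (2, 2); (2, 2); (2, 2); (2, 2); (2, 2)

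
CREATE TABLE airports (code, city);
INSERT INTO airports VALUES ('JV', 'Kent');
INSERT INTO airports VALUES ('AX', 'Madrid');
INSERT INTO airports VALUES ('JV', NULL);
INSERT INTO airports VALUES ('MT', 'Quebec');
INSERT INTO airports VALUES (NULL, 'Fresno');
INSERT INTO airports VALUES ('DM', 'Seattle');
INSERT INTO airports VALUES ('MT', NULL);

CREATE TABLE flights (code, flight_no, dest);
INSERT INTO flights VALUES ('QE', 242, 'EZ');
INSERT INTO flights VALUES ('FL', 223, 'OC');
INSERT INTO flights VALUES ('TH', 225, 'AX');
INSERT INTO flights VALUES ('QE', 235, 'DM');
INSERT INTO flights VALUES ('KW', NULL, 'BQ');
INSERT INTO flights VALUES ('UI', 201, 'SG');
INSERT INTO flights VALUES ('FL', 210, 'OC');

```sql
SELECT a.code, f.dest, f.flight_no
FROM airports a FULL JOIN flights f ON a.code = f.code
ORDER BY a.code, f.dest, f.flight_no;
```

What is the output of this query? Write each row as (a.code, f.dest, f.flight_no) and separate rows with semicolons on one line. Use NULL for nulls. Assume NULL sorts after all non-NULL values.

(AX, NULL, NULL); (DM, NULL, NULL); (JV, NULL, NULL); (JV, NULL, NULL); (MT, NULL, NULL); (MT, NULL, NULL); (NULL, AX, 225); (NULL, BQ, NULL); (NULL, DM, 235); (NULL, EZ, 242); (NULL, OC, 210); (NULL, OC, 223); (NULL, SG, 201); (NULL, NULL, NULL)

FULL OUTER JOIN keeps every row from both sides; unmatched rows get NULL for the other side's columns.
Matching on a.code = f.code. A NULL in a compared column never satisfies the condition.
- a[0] code=JV → no match; kept with NULLs on the f side.
- a[1] code=AX → no match; kept with NULLs on the f side.
- a[2] code=JV → no match; kept with NULLs on the f side.
- a[3] code=MT → no match; kept with NULLs on the f side.
- a[4] code=NULL → no match; kept with NULLs on the f side.
- a[5] code=DM → no match; kept with NULLs on the f side.
- a[6] code=MT → no match; kept with NULLs on the f side.
- plus 7 unmatched f row(s), each kept with NULL a columns.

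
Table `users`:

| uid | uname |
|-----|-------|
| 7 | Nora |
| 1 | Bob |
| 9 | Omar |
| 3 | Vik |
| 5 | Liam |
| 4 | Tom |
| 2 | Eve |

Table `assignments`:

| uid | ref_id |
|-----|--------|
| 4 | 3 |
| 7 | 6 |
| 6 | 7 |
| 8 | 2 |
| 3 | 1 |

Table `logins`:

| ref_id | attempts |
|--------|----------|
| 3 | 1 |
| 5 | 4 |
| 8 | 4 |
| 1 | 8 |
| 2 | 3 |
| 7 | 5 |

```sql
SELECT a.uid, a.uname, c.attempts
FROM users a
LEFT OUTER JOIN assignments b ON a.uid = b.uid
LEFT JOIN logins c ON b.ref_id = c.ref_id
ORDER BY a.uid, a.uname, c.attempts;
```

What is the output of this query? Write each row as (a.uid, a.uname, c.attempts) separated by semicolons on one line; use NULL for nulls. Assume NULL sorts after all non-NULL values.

(1, Bob, NULL); (2, Eve, NULL); (3, Vik, 8); (4, Tom, 1); (5, Liam, NULL); (7, Nora, NULL); (9, Omar, NULL)

Evaluate left to right. First `users a LEFT JOIN assignments b` on uid: 7 row(s).
Then LEFT JOIN `logins c` on ref_id: each of those 7 rows is kept; rows whose b.ref_id has no match in c get NULL for c's columns.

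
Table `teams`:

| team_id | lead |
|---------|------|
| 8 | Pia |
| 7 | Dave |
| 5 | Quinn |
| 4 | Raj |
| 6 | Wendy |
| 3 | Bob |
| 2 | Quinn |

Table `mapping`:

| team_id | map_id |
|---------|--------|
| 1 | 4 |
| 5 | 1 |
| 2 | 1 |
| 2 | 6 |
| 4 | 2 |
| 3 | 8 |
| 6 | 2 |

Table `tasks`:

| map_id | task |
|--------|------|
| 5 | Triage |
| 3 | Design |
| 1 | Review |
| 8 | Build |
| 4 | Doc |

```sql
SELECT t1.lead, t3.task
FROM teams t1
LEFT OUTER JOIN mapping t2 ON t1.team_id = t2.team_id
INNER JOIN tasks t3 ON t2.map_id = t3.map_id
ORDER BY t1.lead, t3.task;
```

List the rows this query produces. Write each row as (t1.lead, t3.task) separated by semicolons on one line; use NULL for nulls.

(Bob, Build); (Quinn, Review); (Quinn, Review)

Evaluate left to right. First `teams t1 LEFT JOIN mapping t2` on team_id: 8 row(s).
Then INNER JOIN `tasks t3` on map_id: keep only rows whose t2.map_id appears in t3.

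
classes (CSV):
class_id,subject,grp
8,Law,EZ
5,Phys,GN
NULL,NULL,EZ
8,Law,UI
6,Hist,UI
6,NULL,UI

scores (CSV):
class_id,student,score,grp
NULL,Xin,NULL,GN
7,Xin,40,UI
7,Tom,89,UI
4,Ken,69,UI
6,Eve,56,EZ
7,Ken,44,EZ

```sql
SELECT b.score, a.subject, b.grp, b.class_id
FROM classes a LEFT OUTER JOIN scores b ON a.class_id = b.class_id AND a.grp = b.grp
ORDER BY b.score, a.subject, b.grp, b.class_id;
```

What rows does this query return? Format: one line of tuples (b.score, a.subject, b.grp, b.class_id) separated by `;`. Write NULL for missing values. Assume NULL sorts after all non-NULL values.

(NULL, Hist, NULL, NULL); (NULL, Law, NULL, NULL); (NULL, Law, NULL, NULL); (NULL, Phys, NULL, NULL); (NULL, NULL, NULL, NULL); (NULL, NULL, NULL, NULL)

LEFT JOIN keeps every row from `classes`; unmatched rows get NULL for `scores`'s columns.
Matching on a.class_id = b.class_id AND a.grp = b.grp. A NULL in a compared column never satisfies the condition.
- a row (class_id=8, grp=EZ): no match → kept, b columns NULL.
- a row (class_id=5, grp=GN): no match → kept, b columns NULL.
- a row (class_id=NULL, grp=EZ): no match → kept, b columns NULL.
- a row (class_id=8, grp=UI): no match → kept, b columns NULL.
- a row (class_id=6, grp=UI): no match → kept, b columns NULL.
- a row (class_id=6, grp=UI): no match → kept, b columns NULL.
After projecting and ordering:
b.score | a.subject | b.grp | b.class_id
NULL | Hist | NULL | NULL
NULL | Law | NULL | NULL
NULL | Law | NULL | NULL
NULL | Phys | NULL | NULL
NULL | NULL | NULL | NULL
NULL | NULL | NULL | NULL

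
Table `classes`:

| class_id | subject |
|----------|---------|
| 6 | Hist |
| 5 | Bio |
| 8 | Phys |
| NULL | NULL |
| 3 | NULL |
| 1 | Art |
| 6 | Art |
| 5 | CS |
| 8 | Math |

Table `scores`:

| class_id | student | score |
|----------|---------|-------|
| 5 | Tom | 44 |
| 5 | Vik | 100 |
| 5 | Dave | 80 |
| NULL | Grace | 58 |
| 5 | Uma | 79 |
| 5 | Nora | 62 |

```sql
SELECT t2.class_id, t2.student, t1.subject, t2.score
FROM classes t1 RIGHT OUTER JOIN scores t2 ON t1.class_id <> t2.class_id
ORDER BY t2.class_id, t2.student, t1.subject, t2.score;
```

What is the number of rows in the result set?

31

RIGHT JOIN keeps every row from `scores`; unmatched rows get NULL for `classes`'s columns.
Matching on t1.class_id <> t2.class_id. A NULL in a compared column never satisfies the condition.
- t1 (class_id=6) pairs with 5 row(s) of t2.
- t1 (class_id=5) has no partner in t2.
- t1 (class_id=8) pairs with 5 row(s) of t2.
- t1 (class_id=NULL) has no partner in t2.
- t1 (class_id=3) pairs with 5 row(s) of t2.
- t1 (class_id=1) pairs with 5 row(s) of t2.
- t1 (class_id=6) pairs with 5 row(s) of t2.
- t1 (class_id=5) has no partner in t2.
- t1 (class_id=8) pairs with 5 row(s) of t2.
- plus 1 unmatched t2 row(s), each kept with NULL t1 columns.
Total: 30 matched + 1 padded = 31 rows.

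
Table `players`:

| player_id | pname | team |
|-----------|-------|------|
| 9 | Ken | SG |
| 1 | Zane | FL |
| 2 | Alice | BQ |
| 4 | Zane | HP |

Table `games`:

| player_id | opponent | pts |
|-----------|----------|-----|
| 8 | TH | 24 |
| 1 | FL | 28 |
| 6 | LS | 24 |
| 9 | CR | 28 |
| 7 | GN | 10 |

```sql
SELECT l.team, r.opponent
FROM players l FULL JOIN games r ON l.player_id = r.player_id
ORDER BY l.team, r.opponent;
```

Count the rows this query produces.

7

FULL OUTER JOIN keeps every row from both sides; unmatched rows get NULL for the other side's columns.
Matching on l.player_id = r.player_id.
- l[0] player_id=9 → 1 match(es) in r → 1 row(s).
- l[1] player_id=1 → 1 match(es) in r → 1 row(s).
- l[2] player_id=2 → no match; kept with NULLs on the r side.
- l[3] player_id=4 → no match; kept with NULLs on the r side.
- plus 3 unmatched r row(s), each kept with NULL l columns.
Total: 2 matched + 5 padded = 7 rows.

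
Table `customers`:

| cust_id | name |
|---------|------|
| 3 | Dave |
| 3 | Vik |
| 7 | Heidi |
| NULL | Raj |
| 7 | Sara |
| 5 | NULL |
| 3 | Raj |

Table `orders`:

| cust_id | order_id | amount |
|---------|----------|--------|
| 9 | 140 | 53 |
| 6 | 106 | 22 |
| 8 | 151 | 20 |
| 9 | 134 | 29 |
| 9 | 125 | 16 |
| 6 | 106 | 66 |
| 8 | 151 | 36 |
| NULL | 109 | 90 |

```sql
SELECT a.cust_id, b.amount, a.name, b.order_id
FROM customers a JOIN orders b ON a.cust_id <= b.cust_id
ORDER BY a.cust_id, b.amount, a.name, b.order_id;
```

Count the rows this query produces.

INNER JOIN keeps only pairs where the ON condition holds.
Matching on a.cust_id <= b.cust_id. A NULL in a compared column never satisfies the condition.
Matched pairs: 38.
Total: 38 rows.

38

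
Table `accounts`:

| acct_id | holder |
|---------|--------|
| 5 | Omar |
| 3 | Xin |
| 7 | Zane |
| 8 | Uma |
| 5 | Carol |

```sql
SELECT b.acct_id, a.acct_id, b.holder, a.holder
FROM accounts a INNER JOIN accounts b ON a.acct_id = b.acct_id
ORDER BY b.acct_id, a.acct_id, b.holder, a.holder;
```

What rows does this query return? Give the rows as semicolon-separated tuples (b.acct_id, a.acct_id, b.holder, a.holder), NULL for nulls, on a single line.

(3, 3, Xin, Xin); (5, 5, Carol, Carol); (5, 5, Carol, Omar); (5, 5, Omar, Carol); (5, 5, Omar, Omar); (7, 7, Zane, Zane); (8, 8, Uma, Uma)

INNER JOIN keeps only pairs where the ON condition holds.
Matching on a.acct_id = b.acct_id.
- acct_id=5: 2 matching b row(s), so 2 row(s) emitted.
- acct_id=3: 1 matching b row(s), so 1 row(s) emitted.
- acct_id=7: 1 matching b row(s), so 1 row(s) emitted.
- acct_id=8: 1 matching b row(s), so 1 row(s) emitted.
- acct_id=5: 2 matching b row(s), so 2 row(s) emitted.
After projecting and ordering:
b.acct_id | a.acct_id | b.holder | a.holder
3 | 3 | Xin | Xin
5 | 5 | Carol | Carol
5 | 5 | Carol | Omar
5 | 5 | Omar | Carol
5 | 5 | Omar | Omar
7 | 7 | Zane | Zane
8 | 8 | Uma | Uma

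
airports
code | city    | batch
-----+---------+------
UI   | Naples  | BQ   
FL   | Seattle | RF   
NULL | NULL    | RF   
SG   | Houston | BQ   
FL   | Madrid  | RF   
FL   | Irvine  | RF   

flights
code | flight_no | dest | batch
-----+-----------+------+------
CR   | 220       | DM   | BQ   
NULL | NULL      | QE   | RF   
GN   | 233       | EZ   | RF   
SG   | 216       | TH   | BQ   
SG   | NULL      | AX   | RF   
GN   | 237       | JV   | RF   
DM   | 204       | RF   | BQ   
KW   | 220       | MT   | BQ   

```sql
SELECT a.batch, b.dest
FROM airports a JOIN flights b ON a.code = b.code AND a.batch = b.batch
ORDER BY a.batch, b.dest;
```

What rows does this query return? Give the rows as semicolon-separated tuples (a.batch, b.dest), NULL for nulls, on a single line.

INNER JOIN keeps only pairs where the ON condition holds.
Matching on a.code = b.code AND a.batch = b.batch. A NULL in a compared column never satisfies the condition.
- a[0] code=UI, batch=BQ → no match; dropped.
- a[1] code=FL, batch=RF → no match; dropped.
- a[2] code=NULL, batch=RF → no match; dropped.
- a[3] code=SG, batch=BQ → 1 match(es) in b → 1 row(s).
- a[4] code=FL, batch=RF → no match; dropped.
- a[5] code=FL, batch=RF → no match; dropped.
After projecting and ordering:
a.batch | b.dest
BQ | TH

(BQ, TH)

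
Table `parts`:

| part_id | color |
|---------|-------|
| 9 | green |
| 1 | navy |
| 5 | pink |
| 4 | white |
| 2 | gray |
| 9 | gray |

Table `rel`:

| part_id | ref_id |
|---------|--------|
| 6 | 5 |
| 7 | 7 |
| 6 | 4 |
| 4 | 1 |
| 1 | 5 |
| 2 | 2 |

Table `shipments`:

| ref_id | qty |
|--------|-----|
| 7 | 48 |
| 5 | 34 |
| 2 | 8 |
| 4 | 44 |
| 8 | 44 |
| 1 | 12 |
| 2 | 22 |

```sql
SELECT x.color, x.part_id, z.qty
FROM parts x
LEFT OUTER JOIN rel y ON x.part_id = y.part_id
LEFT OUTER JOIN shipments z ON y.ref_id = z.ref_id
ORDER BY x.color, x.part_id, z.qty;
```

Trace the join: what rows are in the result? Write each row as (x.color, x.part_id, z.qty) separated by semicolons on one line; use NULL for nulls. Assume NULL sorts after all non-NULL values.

(gray, 2, 8); (gray, 2, 22); (gray, 9, NULL); (green, 9, NULL); (navy, 1, 34); (pink, 5, NULL); (white, 4, 12)

Joins associate left-to-right: parts LEFT JOIN rel on part_id gives 6 intermediate row(s).
Then LEFT JOIN `shipments z` on ref_id: each of those 6 rows is kept; rows whose y.ref_id has no match in z get NULL for z's columns.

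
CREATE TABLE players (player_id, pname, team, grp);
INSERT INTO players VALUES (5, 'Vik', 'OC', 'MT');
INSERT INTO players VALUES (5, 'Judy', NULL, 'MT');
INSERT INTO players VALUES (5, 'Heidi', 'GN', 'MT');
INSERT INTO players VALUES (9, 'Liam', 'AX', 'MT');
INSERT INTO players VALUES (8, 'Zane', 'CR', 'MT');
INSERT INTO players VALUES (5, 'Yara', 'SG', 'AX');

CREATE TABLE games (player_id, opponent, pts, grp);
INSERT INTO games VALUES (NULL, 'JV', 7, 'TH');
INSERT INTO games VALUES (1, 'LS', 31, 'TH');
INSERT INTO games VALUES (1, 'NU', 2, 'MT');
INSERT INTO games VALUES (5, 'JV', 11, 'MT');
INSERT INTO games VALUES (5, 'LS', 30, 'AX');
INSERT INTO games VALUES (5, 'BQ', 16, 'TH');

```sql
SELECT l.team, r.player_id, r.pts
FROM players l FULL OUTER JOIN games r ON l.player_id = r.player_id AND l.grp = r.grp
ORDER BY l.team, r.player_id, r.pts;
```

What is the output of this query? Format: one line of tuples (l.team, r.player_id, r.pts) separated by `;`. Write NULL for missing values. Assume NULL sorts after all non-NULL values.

(AX, NULL, NULL); (CR, NULL, NULL); (GN, 5, 11); (OC, 5, 11); (SG, 5, 30); (NULL, 1, 2); (NULL, 1, 31); (NULL, 5, 11); (NULL, 5, 16); (NULL, NULL, 7)

FULL OUTER JOIN keeps every row from both sides; unmatched rows get NULL for the other side's columns.
Matching on l.player_id = r.player_id AND l.grp = r.grp. A NULL in a compared column never satisfies the condition.
Matched pairs: 4; unmatched l rows kept: 2; unmatched r rows kept: 4.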